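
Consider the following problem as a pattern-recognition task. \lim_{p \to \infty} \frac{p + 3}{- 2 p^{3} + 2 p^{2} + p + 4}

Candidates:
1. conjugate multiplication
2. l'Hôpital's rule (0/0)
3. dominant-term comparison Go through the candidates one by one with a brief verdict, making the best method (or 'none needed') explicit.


Method: dominant-term comparison — at large p only the top-degree terms survive; compare the leading terms and the limit falls out.
- conjugate multiplication: rationalization has no target — no divergent radical difference appears.
- l'Hôpital's rule (0/0) — no 0/0 form appears: written as one quotient, top and bottom both grow without bound, and the ratio is decided by their leading terms.
- dominant-term comparison: yes, a natural case for it.


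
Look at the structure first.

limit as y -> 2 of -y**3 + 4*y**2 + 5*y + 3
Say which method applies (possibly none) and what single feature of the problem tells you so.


Verdict: no special technique — the expression is continuous at 2 — substitute and evaluate; no indeterminate form appears.


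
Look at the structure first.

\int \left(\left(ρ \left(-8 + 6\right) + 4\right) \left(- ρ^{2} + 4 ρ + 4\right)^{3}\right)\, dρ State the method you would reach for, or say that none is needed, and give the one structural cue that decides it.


Diagnosis: u-substitution — viewed as a product, the integrand is a composition evaluated at - ρ^{2} + 4 ρ + 4 times (a constant multiple of) that inner expression's derivative, so u = - ρ^{2} + 4 ρ + 4 makes it elementary. Brute-force expansion works too — the substitution sees the structure instead of grinding through terms.


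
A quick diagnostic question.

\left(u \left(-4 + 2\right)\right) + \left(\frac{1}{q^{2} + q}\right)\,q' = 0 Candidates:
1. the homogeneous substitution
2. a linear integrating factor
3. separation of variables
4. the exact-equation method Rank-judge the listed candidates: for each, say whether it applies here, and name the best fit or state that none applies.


Diagnosis: separation of variables — solved for the derivative, the right side splits multiplicatively into a function of each variable alone — divide and integrate each side. Rearranged, this also fits the Bernoulli template directly; separation reads the product structure as given.
- the homogeneous substitution: rescaling both variables together changes the slope, so no ratio substitution collapses it.
- a linear integrating factor — the unknown enters nonlinearly (through a power, a denominator, or a transcendental function), which the linear integrating-factor recipe cannot absorb as-is — any repair would come from a preliminary substitution, not the factor.
- separation of variables: a fit — the right tool for this form.
- the exact-equation method: with no real cross-dependence between the variables, the exact-equation machinery is a detour rather than the natural reading.


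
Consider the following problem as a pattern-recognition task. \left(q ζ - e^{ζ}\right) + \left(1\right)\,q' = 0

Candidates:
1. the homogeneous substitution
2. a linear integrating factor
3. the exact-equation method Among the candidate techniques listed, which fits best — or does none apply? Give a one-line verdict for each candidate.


Best approach: a linear integrating factor — q appears only to the first power with coefficient ζ — the classic integrating-factor setup.
- the homogeneous substitution — the ratio of the variables does not determine the slope.
- a linear integrating factor: applicable, and directly so.
- the exact-equation method — no potential function has this form as its differential, as written.


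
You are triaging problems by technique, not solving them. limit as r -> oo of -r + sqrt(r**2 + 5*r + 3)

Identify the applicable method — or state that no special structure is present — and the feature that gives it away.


Diagnosis: conjugate multiplication — both pieces blow up but their difference is finite; the conjugate trick rationalizes sqrt(r**2 + 5*r + 3) - r.


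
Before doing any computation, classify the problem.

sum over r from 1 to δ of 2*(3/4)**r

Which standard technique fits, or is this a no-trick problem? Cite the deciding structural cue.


Method: the geometric series formula — term-over-term division gives 3/4 every time — index-free ratio, geometric sum formula applies.


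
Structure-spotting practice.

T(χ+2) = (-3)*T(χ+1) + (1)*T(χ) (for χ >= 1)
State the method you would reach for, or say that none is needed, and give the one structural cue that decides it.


Diagnosis: the characteristic-root method — fixed numeric weights on consecutive terms and no forcing term added: the root method in its home territory.


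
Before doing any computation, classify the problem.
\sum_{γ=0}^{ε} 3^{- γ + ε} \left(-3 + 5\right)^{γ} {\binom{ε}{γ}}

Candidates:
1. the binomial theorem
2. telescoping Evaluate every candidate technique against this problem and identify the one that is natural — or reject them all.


Diagnosis: the binomial theorem — the binomial coefficients weight matched powers of (-3 + 5) and 3, which is exactly the expansion of a binomial power.
- the binomial theorem — a fit — the right tool for this form.
- telescoping: neither a shifted-difference shape nor integer-spaced poles are present.


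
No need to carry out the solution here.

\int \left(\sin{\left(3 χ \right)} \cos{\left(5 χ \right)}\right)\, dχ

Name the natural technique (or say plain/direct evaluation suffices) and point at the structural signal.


Method: a trigonometric identity — distinct frequencies under one product (\sin{\left(3 χ \right)} \cos{\left(5 χ \right)}): the product-to-sum identity is the systematic route to an integrable form.


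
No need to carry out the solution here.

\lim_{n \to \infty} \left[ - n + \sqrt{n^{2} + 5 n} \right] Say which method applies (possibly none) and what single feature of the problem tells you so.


Diagnosis: conjugate multiplication — the ∞ − ∞ radical form is the exact trigger for the conjugate maneuver.


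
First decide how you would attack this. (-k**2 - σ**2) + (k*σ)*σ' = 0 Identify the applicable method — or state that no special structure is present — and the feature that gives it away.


Method: the homogeneous substitution — the slope's numerator and denominator share total degree; set v = σ/k and the equation drops to separable form. This doubles as a Bernoulli equation in the unknown as written; the homogeneous route needs no setup at all.


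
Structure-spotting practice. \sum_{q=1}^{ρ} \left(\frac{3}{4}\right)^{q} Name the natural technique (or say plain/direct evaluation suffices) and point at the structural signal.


Diagnosis: the geometric series formula — the ratio of consecutive terms is the constant \frac{3}{4}, independent of the index — a geometric sum.


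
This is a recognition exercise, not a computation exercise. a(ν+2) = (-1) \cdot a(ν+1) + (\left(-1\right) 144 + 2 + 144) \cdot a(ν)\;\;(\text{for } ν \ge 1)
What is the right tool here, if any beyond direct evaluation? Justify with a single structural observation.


Technique: the characteristic-root method — every coefficient is a fixed number and the forcing is zero — substitute r^ν and read off the root equation.


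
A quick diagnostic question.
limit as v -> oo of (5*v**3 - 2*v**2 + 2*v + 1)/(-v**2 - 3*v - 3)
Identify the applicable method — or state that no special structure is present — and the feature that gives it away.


Technique: dominant-term comparison — divide by the highest power of v present: lower-order terms vanish and the dominant ratio remains. Differentiating the expression as a single quotient would eventually settle it as well; matching dominant growth settles it immediately.


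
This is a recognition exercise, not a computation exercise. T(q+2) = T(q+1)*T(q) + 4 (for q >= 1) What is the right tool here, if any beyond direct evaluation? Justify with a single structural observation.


Best approach: no special technique — the map from one term to the next is curved, not linear, so linear closed-form machinery does not attach.


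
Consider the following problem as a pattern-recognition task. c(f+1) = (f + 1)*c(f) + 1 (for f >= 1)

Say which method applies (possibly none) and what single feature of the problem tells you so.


Diagnosis: a summation factor — first-order, linear, moving coefficient f + 1: the discrete analogue of an integrating factor handles it.


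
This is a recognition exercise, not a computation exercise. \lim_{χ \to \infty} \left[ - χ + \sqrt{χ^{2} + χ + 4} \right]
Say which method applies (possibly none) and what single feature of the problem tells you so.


Method: conjugate multiplication — two divergent pieces with a minus sign between them and a radical in the mix: rationalize \sqrt{χ^{2} + χ + 4} - χ before any limit law applies.


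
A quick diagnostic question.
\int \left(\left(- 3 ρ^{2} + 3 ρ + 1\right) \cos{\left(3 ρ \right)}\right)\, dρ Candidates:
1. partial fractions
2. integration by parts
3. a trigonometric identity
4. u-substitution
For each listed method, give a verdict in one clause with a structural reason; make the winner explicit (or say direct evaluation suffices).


Technique: integration by parts — a polynomial factor - 3 ρ^{2} + 3 ρ + 1 multiplies \cos{\left(3 ρ \right)}; differentiating - 3 ρ^{2} + 3 ρ + 1 lowers its degree while \cos{\left(3 ρ \right)} integrates cleanly, so parts wins.
- partial fractions — there is no rational-function structure to decompose.
- integration by parts — applicable, and directly so.
- a trigonometric identity: neither the even-power reduction nor the product-to-sum identity applies to this structure.
- u-substitution — no subexpression of the integrand pairs with its own derivative as a factor — individual terms may offer their own substitutions, but any change of variable covering the whole integral would have to be constructed from outside the expression.


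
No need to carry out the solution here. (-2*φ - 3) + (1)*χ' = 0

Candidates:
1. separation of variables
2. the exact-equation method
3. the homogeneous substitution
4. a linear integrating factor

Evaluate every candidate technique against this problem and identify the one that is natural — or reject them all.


Method: no special technique — with χ absent the equation is not coupled at all: direct integration in φ.
- separation of variables: with no unknown in the slope, separating variables is a formality — the equation integrates directly.
- the exact-equation method — no dependence on the unknown anywhere: exactness is a label without content here.
- the homogeneous substitution — solved for the derivative, the right side changes under joint scaling of the two variables.
- a linear integrating factor — with the unknown absent the integrating factor is a formality; direct integration is the working structure.


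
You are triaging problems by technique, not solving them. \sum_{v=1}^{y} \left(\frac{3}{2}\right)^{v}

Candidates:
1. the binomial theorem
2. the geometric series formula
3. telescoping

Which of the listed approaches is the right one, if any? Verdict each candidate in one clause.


Diagnosis: the geometric series formula — consecutive terms stand in a fixed index-free ratio — the geometric sum formula closes it.
- the binomial theorem: there is no pair of bases whose matched powers would reassemble into a single binomial power.
- the geometric series formula — applicable, and directly so.
- telescoping: the summand is not presented as a shifted difference — a telescoping rewrite may exist, but the displayed structure does not offer one.


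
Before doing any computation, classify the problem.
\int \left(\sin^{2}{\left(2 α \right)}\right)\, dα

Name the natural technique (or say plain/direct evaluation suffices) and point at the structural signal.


Technique: a trigonometric identity — \sin^{2}{\left(2 α \right)} is an even power — the power-reduction identity rewrites it into first-degree cosines.


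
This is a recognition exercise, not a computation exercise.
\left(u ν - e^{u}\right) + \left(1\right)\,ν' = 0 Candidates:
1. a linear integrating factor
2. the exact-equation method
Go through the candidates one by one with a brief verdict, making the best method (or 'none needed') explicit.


Diagnosis: a linear integrating factor — the equation is linear in ν with coefficient u; multiplying by the integrating factor exp(∫u) makes the left side a perfect derivative.
- a linear integrating factor — applies; the problem has the shape this method handles.
- the exact-equation method: exactness fails on the nose — the mixed partials do not match.


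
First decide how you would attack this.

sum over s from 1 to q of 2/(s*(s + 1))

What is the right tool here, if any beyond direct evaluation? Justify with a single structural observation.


Verdict: telescoping — one partial-fraction pass turns 2/(s*(s + 1)) into a shifted difference, and shifted differences telescope.


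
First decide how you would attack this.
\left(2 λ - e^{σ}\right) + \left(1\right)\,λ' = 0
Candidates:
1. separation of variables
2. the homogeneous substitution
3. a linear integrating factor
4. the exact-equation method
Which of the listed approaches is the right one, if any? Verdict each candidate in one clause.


Technique: a linear integrating factor — first power of λ, nonzero forcing: the integrating-factor recipe applies verbatim with p = 2.
- separation of variables — no division isolates the independent variable from the unknown.
- the homogeneous substitution: rescaling both variables together changes the slope, so no ratio substitution collapses it.
- a linear integrating factor: yes — fits the structure here.
- the exact-equation method — no potential function has this form as its differential, as written.


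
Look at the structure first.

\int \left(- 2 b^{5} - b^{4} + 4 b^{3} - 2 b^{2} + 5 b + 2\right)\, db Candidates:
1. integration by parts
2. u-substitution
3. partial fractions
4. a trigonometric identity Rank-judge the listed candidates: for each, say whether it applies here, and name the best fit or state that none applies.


Diagnosis: no special technique — every term is a constant multiple of a power of b; term-wise power-rule integration needs no preliminary transformation.
- integration by parts: splitting off a factor buys nothing — the integrand integrates directly without parts.
- u-substitution: no substitution does more than relabel what direct integration already handles.
- partial fractions: there is no rational-function structure to decompose.
- a trigonometric identity: no sine or cosine appears, so there is nothing for a trigonometric identity to act on.


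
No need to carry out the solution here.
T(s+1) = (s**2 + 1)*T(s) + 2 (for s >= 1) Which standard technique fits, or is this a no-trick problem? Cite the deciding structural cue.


Verdict: a summation factor — normalize by the running product of s**2 + 1: the left side becomes a difference, and differences sum.


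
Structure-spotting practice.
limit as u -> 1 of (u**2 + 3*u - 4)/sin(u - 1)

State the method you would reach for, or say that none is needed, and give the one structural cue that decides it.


Verdict: l'Hôpital's rule (0/0) — both numerator and denominator vanish at 1: the genuine 0/0 indeterminate that l'Hôpital exists for. One could equally expand both pieces locally and compare leading terms; the rule does that in one stroke.


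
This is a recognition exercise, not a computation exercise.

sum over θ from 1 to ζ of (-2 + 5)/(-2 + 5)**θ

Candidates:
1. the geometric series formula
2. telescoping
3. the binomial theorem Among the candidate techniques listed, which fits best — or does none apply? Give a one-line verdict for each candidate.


Technique: the geometric series formula — consecutive terms stand in a fixed index-free ratio — the geometric sum formula closes it.
- the geometric series formula: applies; the problem has the shape this method handles.
- telescoping: in the displayed form, no term reappears at a neighboring index to cancel against.
- the binomial theorem — no binomial coefficients pair with matched powers.


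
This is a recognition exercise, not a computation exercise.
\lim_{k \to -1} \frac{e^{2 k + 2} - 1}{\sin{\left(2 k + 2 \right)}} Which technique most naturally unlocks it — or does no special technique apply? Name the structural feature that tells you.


Verdict: l'Hôpital's rule (0/0) — substituting -1 gives 0 over 0; differentiate top and bottom once and re-evaluate. The standard small-argument limits would also carry it; the rule is the systematic route.


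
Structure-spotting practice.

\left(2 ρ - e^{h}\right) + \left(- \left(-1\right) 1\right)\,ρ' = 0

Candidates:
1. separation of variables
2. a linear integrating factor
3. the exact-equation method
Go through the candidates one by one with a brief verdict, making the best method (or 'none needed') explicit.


Technique: a linear integrating factor — ρ enters only linearly with coefficient 2; multiply by exp of the integral of 2 and the left side becomes one derivative.
- separation of variables: the two dependences are entangled, not a clean product of one-variable pieces.
- a linear integrating factor — a fit — the right tool for this form.
- the exact-equation method: the mixed partial derivatives differ, so the left side is not a total differential.


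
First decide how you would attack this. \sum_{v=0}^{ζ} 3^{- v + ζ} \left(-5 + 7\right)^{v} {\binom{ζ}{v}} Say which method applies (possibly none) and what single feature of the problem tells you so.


Best approach: the binomial theorem — the summand is term v of a binomial expansion in (-5 + 7) and 3; the whole sum is a single power.


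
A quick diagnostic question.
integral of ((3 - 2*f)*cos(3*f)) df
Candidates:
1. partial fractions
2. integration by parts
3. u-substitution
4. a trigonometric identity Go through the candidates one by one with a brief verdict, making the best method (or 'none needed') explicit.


Diagnosis: integration by parts — the integrand splits as 3 - 2*f times cos(3*f) — repeatedly differentiating the polynomial part kills it, which is the parts ladder.
- partial fractions: the expression is not a ratio of polynomials that decomposes further.
- integration by parts — a fit — the right tool for this form.
- u-substitution: no subexpression of the integrand pairs with its own derivative as a factor — individual terms may offer their own substitutions, but any change of variable covering the whole integral would have to be constructed from outside the expression.
- a trigonometric identity: no even trigonometric power and no product of distinct frequencies to rewrite.


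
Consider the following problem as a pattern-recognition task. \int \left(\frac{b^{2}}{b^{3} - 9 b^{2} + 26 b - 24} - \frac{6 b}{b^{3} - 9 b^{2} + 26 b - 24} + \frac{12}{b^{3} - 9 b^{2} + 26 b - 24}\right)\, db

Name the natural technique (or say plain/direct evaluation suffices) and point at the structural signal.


Technique: partial fractions — the integrand is a proper rational function and its denominator b^{3} - 9 b^{2} + 26 b - 24 factors into distinct pieces, so it splits into simple fractions.


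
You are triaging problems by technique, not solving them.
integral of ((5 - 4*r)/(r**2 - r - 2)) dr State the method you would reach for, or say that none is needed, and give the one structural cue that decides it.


Best approach: partial fractions — with r**2 - r - 2 factorable and the degree on top strictly smaller, simple-fraction decomposition is immediate.


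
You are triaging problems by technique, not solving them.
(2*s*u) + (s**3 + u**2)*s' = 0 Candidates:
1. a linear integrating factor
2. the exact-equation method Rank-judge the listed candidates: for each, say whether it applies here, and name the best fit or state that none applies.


Diagnosis: the exact-equation method — checking ∂/∂s of 2*s*u against ∂/∂u of s**3 + u**2: they match — the equation is exact as it stands.
- a linear integrating factor: the unknown enters nonlinearly (through a power, a denominator, or a transcendental function), which the linear integrating-factor recipe cannot absorb as-is — any repair would come from a preliminary substitution, not the factor.
- the exact-equation method: applies; the problem has the shape this method handles.


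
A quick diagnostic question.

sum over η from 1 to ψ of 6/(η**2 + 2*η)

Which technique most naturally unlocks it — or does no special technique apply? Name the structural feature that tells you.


Technique: telescoping — split 6/(η**2 + 2*η) by partial fractions and the pieces are one function at shifted arguments — interior terms cancel.


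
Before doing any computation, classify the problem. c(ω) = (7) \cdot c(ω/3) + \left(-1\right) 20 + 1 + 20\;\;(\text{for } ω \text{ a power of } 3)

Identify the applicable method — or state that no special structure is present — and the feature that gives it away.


Verdict: the master substitution — the argument shrinks by the factor 3, so measure the index on a logarithmic scale and the recursion becomes a shift.


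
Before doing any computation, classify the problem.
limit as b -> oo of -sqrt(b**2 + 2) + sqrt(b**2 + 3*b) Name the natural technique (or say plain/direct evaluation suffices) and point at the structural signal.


Technique: conjugate multiplication — infinity minus infinity with a radical in play — multiply by the conjugate so the divergences of sqrt(b**2 + 3*b) and sqrt(b**2 + 2) annihilate.


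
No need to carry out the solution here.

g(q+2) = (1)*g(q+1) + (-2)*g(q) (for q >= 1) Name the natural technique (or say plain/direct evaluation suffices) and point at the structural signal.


Verdict: the characteristic-root method — no index-dependence in the weights and nothing inhomogeneous: classic characteristic-equation setup.


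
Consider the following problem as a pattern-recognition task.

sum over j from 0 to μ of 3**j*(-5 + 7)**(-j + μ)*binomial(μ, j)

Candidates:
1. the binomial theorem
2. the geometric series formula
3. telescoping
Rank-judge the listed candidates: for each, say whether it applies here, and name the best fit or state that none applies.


Best approach: the binomial theorem — binomial coefficients against complementary powers of 3 and (-5 + 7): recognize the binomial expansion and resum.
- the binomial theorem — yes, a natural case for it.
- the geometric series formula: consecutive terms are not related by a fixed multiplier.
- telescoping — neither a shifted-difference shape nor integer-spaced poles are present.


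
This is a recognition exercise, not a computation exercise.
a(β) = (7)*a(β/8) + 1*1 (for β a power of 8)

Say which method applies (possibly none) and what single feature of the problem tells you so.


Best approach: the master substitution — the argument contracts 8-fold per step: reindex β exponentially and solve the linear recurrence in the new index.


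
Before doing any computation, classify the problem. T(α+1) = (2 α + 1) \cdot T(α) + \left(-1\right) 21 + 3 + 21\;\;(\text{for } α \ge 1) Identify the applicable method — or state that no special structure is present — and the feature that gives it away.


Best approach: a summation factor — first-order, linear, moving coefficient 2 α + 1: the discrete analogue of an integrating factor handles it.


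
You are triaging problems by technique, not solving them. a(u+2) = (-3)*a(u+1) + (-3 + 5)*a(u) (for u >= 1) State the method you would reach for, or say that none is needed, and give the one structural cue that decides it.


Technique: the characteristic-root method — this is the constant-coefficient homogeneous case — the whole solution in u reduces to a polynomial's roots.


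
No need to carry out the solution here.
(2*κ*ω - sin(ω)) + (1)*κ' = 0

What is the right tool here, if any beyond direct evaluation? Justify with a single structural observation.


Method: a linear integrating factor — linear in the unknown with genuine forcing: multiply through by the exponential of the integrated coefficient and the left side closes into one derivative.


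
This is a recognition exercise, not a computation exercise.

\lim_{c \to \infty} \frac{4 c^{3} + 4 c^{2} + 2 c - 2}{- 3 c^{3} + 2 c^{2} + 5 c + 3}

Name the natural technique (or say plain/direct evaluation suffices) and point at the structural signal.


Technique: dominant-term comparison — as c grows, only the highest-degree terms matter — compare leading terms and read the limit off. l'Hôpital's at-infinity variant applies to the expression viewed as a single quotient; the leading-term comparison is the direct route.


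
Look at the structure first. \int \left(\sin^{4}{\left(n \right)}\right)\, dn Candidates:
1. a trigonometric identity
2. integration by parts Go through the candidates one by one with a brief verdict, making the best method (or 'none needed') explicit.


Method: a trigonometric identity — an even power like \sin^{4}{\left(n \right)} flattens under the half-angle identity into first-degree cosines you can integrate directly.
- a trigonometric identity: a fit — the right tool for this form.
- integration by parts — not the fit here: there is no polynomial factor to ladder down — parts can still close the trigonometric product by recursion, though the identity rewrite is the direct route.


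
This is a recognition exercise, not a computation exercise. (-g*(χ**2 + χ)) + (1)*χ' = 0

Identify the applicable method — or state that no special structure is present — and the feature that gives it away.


Method: separation of variables — the slope splits multiplicatively: g carrying all g-dependence times χ**2 + χ carrying all χ-dependence — separate and integrate. This doubles as a Bernoulli equation in the unknown as written; dividing and integrating works on it directly.


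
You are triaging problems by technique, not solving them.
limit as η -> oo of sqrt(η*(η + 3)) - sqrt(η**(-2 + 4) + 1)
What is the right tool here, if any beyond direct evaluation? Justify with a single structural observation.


Method: conjugate multiplication — infinity minus infinity with a radical in play — multiply by the conjugate so the divergences of sqrt(η*(η + 3)) and sqrt(η**(-2 + 4) + 1) annihilate.


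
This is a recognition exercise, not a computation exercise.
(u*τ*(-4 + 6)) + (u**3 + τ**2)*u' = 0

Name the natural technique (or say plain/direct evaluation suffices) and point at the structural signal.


Best approach: the exact-equation method — because the two cross partials coincide, the form is conservative as written — recover its potential in (τ, u).


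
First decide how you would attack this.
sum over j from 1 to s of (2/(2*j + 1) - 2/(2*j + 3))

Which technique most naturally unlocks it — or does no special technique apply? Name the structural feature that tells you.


Verdict: telescoping — a difference of consecutive values of one function (2/(2*j + 1) at one index and the next) — telescoping by construction.


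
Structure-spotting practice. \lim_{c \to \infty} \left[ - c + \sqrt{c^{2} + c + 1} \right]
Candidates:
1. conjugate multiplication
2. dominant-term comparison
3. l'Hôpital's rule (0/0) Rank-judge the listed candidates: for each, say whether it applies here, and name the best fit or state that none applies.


Verdict: conjugate multiplication — the ∞ − ∞ radical form is the exact trigger for the conjugate maneuver.
- conjugate multiplication — applicable, and directly so.
- dominant-term comparison — this limit is not decided by comparing polynomial growth at infinity.
- l'Hôpital's rule (0/0) — the expression is a difference driving to ∞ − ∞, not a 0/0 quotient — there is no ratio for the rule to differentiate.


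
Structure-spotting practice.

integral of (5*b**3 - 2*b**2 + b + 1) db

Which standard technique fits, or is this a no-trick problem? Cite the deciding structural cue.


Method: no special technique — a term-by-term power-rule job in b; no substitution or rearrangement earns its keep here.


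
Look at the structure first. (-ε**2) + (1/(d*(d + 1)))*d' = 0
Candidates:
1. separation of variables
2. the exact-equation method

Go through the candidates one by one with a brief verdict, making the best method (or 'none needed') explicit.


Method: separation of variables — all dependence on the two variables factors apart, the defining separable shape. A Bernoulli substitution applies to this equation as given; separation takes the same equation in its displayed form.
- separation of variables: yes — fits the structure here.
- the exact-equation method — any potential here is of the trivial single-variable kind; the exact method earns its name only with genuine cross terms.


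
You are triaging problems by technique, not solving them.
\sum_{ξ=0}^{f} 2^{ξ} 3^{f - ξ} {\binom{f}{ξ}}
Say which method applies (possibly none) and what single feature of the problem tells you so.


Diagnosis: the binomial theorem — binomial coefficients against complementary powers of 2 and 3: recognize the binomial expansion and resum.


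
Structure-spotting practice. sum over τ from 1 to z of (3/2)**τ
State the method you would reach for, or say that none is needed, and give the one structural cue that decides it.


Technique: the geometric series formula — term-over-term division gives 3/2 every time — index-free ratio, geometric sum formula applies.


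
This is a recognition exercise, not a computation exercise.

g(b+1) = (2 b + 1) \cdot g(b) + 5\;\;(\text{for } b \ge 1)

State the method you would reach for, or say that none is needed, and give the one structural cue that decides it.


Diagnosis: a summation factor — normalize by the running product of 2 b + 1: the left side becomes a difference, and differences sum.


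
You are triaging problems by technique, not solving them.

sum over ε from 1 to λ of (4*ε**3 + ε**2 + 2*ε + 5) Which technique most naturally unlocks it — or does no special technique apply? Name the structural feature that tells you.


Method: no special technique — constant-multiple powers of ε with no cancellation partners and no common ratio — use the standard power-sum formulas.


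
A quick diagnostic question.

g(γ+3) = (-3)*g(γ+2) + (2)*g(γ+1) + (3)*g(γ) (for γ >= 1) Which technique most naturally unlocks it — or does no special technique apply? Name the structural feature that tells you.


Diagnosis: the characteristic-root method — try a geometric ansatz r^γ: constant coefficients turn the recurrence into one polynomial equation in r.


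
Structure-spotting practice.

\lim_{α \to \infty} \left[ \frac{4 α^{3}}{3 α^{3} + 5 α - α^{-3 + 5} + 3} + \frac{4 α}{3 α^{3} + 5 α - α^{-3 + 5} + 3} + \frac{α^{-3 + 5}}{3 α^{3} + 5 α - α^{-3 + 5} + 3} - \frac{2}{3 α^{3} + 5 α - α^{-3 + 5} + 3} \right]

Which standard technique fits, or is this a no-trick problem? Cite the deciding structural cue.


Technique: dominant-term comparison — growth-rate triage: the leading powers of α decide the limit, everything else is noise. l'Hôpital's at-infinity variant applies to the expression viewed as a single quotient; the leading-term comparison is the direct route.


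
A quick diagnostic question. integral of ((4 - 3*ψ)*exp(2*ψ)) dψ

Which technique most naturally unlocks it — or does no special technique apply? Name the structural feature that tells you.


Best approach: integration by parts — the integrand splits as 4 - 3*ψ times exp(2*ψ) — repeatedly differentiating the polynomial part kills it, which is the parts ladder.


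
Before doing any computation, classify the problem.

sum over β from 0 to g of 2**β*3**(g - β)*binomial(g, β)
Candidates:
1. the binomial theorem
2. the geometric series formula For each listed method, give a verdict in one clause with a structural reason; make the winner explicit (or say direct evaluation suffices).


Diagnosis: the binomial theorem — terms weighting binomial(g, β) against matched powers of 2 and 3 reassemble into (2 + 3)^g by the binomial theorem.
- the binomial theorem — yes, a natural case for it.
- the geometric series formula: dividing successive terms gives an index-dependent quantity, not a constant.


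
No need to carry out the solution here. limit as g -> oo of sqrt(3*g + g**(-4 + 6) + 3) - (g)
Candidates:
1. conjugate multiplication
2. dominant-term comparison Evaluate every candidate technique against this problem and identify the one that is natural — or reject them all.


Method: conjugate multiplication — divergence minus divergence hides a finite answer — expose it by pairing sqrt(3*g + g**(-4 + 6) + 3) - g with its conjugate.
- conjugate multiplication: yes — fits the structure here.
- dominant-term comparison — leading-power comparison does not apply to this form.


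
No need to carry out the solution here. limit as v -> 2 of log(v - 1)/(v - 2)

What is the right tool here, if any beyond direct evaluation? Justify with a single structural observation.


Technique: l'Hôpital's rule (0/0) — substituting 2 gives 0 over 0; differentiate top and bottom once and re-evaluate. Known elementary limits would finish this too — the rule just bypasses the case analysis.


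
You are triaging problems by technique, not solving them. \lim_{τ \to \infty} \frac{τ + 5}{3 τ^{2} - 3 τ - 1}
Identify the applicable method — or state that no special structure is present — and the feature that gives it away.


Method: dominant-term comparison — as τ grows, only the highest-degree terms matter — compare leading terms and read the limit off. As a single quotient, the ∞/∞ shape would yield to repeated differentiation as well — the growth comparison gets there in one look.


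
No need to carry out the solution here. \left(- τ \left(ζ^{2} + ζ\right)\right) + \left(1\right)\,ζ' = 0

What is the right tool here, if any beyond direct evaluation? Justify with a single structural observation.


Best approach: separation of variables — all dependence on the two variables factors apart, the defining separable shape. A Bernoulli substitution applies to this equation as given; separation takes the same equation in its displayed form.


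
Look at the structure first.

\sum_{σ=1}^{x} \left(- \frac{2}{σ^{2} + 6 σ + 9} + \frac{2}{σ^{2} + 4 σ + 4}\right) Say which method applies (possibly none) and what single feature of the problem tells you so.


Diagnosis: telescoping — this sum is a zipper: each term contributes \frac{2}{σ^{2} + 4 σ + 4} and removes the next index's value, which the following term puts back, closing term by term.


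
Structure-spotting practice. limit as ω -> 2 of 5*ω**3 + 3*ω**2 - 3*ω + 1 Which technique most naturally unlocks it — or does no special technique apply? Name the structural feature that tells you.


Diagnosis: no special technique — the function is continuous at 2; evaluation is itself the limit, no machinery required.


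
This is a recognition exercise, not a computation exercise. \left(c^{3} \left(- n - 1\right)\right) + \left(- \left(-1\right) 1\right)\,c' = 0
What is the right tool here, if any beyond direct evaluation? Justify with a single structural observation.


Verdict: separation of variables — solved for the derivative, the right side splits multiplicatively into a function of each variable alone — divide and integrate each side.


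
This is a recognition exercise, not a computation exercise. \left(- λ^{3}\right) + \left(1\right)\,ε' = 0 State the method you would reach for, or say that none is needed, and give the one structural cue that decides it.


Method: no special technique — the slope is a pure function of λ; integrate both sides and be done.


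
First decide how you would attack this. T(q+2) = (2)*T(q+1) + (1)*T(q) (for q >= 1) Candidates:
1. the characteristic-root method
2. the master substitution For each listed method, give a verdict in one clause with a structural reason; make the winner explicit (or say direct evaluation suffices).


Diagnosis: the characteristic-root method — because shifting q leaves the equation's coefficients unchanged, exponential trials reduce it to algebra.
- the characteristic-root method — applicable, and directly so.
- the master substitution: with no divided-index recursive call, reindexing by powers of a base buys nothing.


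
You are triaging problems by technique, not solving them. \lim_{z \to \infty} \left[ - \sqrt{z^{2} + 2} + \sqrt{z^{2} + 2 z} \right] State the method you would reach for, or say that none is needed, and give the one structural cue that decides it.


Diagnosis: conjugate multiplication — this difference gives up after one conjugate multiplication — the radical structure cancels against its conjugate.


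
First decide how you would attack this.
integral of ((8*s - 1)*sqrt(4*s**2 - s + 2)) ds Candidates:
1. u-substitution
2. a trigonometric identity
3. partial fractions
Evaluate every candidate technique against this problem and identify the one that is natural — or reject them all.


Diagnosis: u-substitution — a chain-rule shadow: 8*s - 1 alongside a function of 4*s**2 - s + 2 means u = 4*s**2 - s + 2 unwinds the composition in one step.
- u-substitution — yes — fits the structure here.
- a trigonometric identity — with no trigonometric functions present, identity rewriting has no target.
- partial fractions — there is no rational-function structure to decompose.


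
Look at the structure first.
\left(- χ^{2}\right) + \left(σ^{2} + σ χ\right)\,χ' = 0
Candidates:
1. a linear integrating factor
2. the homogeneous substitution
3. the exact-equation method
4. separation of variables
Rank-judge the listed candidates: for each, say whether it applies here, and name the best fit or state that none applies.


Method: the homogeneous substitution — the slope is degree-zero homogeneous: the ratio substitution v = χ/σ collapses it. Rewriting — with the variables' roles exchanged where the shape demands it — would expose a Bernoulli structure too; the homogeneous substitution simply reads the degrees directly.
- a linear integrating factor: the unknown enters nonlinearly (through a power, a denominator, or a transcendental function), which the linear integrating-factor recipe cannot absorb as-is — any repair would come from a preliminary substitution, not the factor.
- the homogeneous substitution — yes, a natural case for it.
- the exact-equation method — exactness fails on the nose — the mixed partials do not match.
- separation of variables: the two dependences are entangled, not a clean product of one-variable pieces.


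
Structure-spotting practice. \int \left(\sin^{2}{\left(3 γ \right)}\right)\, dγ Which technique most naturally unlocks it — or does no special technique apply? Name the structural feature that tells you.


Technique: a trigonometric identity — an even power like \sin^{2}{\left(3 γ \right)} flattens under the half-angle identity into first-degree cosines you can integrate directly.


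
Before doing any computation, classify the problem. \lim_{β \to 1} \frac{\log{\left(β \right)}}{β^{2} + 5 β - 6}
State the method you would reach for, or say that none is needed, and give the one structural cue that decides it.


Verdict: l'Hôpital's rule (0/0) — numerator and denominator both vanish at 1 — a genuine 0/0 form, which is exactly when l'Hôpital applies. One could equally expand both pieces locally and compare leading terms; the rule does that in one stroke.
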